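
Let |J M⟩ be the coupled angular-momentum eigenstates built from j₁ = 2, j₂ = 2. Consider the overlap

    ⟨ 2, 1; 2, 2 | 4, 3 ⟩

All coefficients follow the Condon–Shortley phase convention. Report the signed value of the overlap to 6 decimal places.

+0.707107

triangle: 0!·4!·4!/9! = 576/362880
(j±m)!: 3!·1!·4!·0!·7!·1! = 725760
prefactor² = (2J+1)·Δ·N² = 10368
  k=0: +1/(0!·0!·1!·4!·3!·0!) = 1/144
Σ = 1/144  ⇒  CG² = 10368·(1/144)² = 1/2
CG = +√(1/2) = +0.707107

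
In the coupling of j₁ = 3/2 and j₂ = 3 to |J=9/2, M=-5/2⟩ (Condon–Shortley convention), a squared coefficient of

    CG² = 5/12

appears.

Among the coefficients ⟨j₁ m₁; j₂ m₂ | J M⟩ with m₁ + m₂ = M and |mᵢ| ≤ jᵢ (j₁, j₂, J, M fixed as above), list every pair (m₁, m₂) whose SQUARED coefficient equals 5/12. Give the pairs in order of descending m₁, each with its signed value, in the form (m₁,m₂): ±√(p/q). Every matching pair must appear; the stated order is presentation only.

Admissible pairs with m₁+m₂ = M = -5/2: (-3/2,-1), (-1/2,-2), (1/2,-3)
  (m₁,m₂)=(1/2,-3): CG² = 1/12, CG = +√(1/12)
  (m₁,m₂)=(-1/2,-2): CG² = 1/2, CG = +√(1/2)
  (m₁,m₂)=(-3/2,-1): CG² = 5/12, CG = +√(5/12)   ← matches the target
Pairs with CG² = 5/12: (-3/2,-1): +√(5/12)

(-3/2,-1): +√(5/12)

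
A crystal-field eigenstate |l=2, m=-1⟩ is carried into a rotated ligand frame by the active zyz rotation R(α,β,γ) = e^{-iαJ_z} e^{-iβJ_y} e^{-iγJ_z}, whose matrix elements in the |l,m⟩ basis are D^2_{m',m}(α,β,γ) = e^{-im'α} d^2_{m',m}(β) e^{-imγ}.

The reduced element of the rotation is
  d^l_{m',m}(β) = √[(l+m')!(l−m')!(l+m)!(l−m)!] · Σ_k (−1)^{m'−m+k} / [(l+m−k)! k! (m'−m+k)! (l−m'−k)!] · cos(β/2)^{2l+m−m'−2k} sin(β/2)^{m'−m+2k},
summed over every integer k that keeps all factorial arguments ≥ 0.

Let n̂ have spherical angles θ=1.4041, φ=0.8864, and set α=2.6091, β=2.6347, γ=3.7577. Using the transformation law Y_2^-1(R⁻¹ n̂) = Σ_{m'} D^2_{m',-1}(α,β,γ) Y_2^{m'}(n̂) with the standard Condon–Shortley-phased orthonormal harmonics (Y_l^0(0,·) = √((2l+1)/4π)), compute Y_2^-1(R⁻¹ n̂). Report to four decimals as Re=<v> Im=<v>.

Need the full column D^2_{m',-1} for m'=−2..2 at α=2.6091, β=2.6347, γ=3.7577.
cos(β/2)=0.250742, sin(β/2)=0.968054
d^2_{-2,-1}: single k=1 term ⇒ +0.030522;  D = -0.027498+0.013245i
d^2_{-1,-1}: k∈[0..1] ⇒ +0.003953 -0.176756 = -0.172803;  D = -0.172199-0.014432i
d^2_{0,-1}: k∈[0..1] ⇒ -0.037381 +0.557187 = +0.519806;  D = -0.424231-0.300376i
d^2_{1,-1}: k∈[0..1] ⇒ +0.176756 -0.878210 = -0.701454;  D = -0.287431-0.639860i
d^2_{2,-1}: single k=0 term ⇒ -0.454941;  D = -0.050077+0.452177i
Y_2^{m'}(θ=1.4041,φ=0.8864) and Σ D·Y over m':
  (-0.0275+0.0132i)·(-0.0754-0.3680i)  (-0.1722-0.0144i)·(+0.0799-0.0979i)  (-0.4242-0.3004i)·(-0.2893+0.0000i)  (-0.2874-0.6399i)·(-0.0799-0.0979i)  (-0.0501+0.4522i)·(-0.0754+0.3680i)
Y_2^-1(R⁻¹ n̂) = -0.087807+0.138524i

Re=-0.0878 Im=0.1385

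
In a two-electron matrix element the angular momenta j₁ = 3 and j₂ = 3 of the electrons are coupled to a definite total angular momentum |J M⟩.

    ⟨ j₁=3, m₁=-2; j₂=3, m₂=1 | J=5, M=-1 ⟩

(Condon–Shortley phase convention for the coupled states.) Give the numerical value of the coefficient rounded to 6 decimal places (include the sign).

√[11·1!5!5!/12! · 1!5!4!2!4!6!] = √(230400/7)
  +(−1)^0/∏(0,1,5,4,0,1)! = 1/2880  (running 1/2880)
  +(−1)^1/∏(1,0,4,3,1,2)! = -1/288  (running -1/320)
⟨..|..⟩ = √(230400/7)·(-1/320) = -0.566947

−√(9/28) ≈ -0.566947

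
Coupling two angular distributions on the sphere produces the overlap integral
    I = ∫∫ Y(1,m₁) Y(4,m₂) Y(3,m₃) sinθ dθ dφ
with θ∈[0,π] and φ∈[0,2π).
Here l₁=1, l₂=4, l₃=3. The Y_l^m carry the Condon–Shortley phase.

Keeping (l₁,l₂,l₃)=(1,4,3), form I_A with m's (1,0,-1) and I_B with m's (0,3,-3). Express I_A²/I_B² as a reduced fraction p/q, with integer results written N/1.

Same 1,4,3: normalisation and zero-m 3j drop out of the ratio.
A: Δ: 2! 0! 6! / 9! → 1/252; sum: t=0:+1/96 = 1/96; 3j²(1 4 3; 1 0 -1) = Δ·Π!·Σ² = 1/42  (sign +1)
B: Δ: 2! 0! 6! / 9! → 1/252; sum: t=1:−1/720 = -1/720; 3j²(1 4 3; 0 3 -3) = Δ·Π!·Σ² = 1/36  (sign -1)
I_A²/I_B² = (1/42)/(1/36) = 6/7

6/7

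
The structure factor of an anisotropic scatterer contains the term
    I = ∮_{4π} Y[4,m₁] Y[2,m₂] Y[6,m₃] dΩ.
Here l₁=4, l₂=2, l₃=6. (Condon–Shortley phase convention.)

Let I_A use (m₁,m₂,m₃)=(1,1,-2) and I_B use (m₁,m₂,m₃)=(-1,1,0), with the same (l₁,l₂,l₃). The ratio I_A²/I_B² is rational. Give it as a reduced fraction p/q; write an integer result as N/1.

Shared (l₁,l₂,l₃)=(4,2,6): N and (l;000)² cancel in I_A²/I_B².
A: Δ = 0!·8!·4!/13! = 1/6435; Racah Σ t=0..0: t=0:+1/4320 = 1/4320; ⇒ 3j(4 2 6; 1 1 -2)² = 224/6435, sgn +1
B: Δ = 0!·8!·4!/13! = 1/6435; Racah Σ t=0..0: t=0:+1/4320 = 1/4320; ⇒ 3j(4 2 6; -1 1 0)² = 8/429, sgn +1
I_A²/I_B² = (224/6435)/(8/429) = 28/15

28/15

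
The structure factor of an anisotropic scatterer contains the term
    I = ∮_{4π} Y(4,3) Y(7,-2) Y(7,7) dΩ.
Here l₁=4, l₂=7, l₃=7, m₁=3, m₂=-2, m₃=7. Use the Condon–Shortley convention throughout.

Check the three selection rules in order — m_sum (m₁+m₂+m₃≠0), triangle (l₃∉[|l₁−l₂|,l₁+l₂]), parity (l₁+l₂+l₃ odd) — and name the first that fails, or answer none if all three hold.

m_sum

azimuthal sum: 3 − 2 + 7 = 8  ✗
3 ≤ 7 ≤ 11 (triangle on l)
L = 4 + 7 + 7 = 18 (even)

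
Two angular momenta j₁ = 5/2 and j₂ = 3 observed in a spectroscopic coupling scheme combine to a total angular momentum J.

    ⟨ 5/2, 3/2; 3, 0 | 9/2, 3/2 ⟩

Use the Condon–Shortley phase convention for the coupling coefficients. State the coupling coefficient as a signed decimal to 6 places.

+0.540562  (= +√(45/154))

√[10·1!4!5!/11! · 4!1!3!3!6!3!] = √(207360/77)
  +(−1)^0/∏(0,1,1,3,3,2)! = 1/72  (running 1/72)
  +(−1)^1/∏(1,0,0,2,4,3)! = -1/288  (running 1/96)
⟨..|..⟩ = √(207360/77)·(1/96) = +0.540562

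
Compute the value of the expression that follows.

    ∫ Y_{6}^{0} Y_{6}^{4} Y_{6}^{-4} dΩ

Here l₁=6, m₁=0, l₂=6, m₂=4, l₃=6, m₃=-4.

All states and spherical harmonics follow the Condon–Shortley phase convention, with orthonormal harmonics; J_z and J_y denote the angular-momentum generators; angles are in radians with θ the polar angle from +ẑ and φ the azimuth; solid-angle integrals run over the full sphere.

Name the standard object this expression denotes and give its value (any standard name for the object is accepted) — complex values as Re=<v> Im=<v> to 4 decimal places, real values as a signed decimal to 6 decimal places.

Gaunt coefficient, -0.022901

This is a Gaunt coefficient — the integral of a triple product of spherical harmonics over the sphere.
m-sum 0 ✓  L=18 even ✓  0≤6≤12 ✓
Π(2lᵢ+1) = 13×13×13 = 2197
triangle coeff Δ(6,6,6) = 1/325909584
Σ_t [0,6]: t=0:+1/373248000 t=1:−1/1728000 t=2:+1/110592 t=3:−1/46656 t=4:+1/110592 t=5:−1/1728000 t=6:+1/373248000 = -7/1555200
(3j)²=400/46189 [(6 6 6; 0 0 0)], sign=-1
Σ_t [4,6]: t=4:+1/1658880 t=5:−1/1728000 t=6:+1/24883200 = 1/15552000
(3j)²=16/46189 [(6 6 6; 0 4 -4)], sign=+1
⇒ 4πI² = 83200/12623809
I = (-1)√(83200/12623809/(4π)) = -0.02290137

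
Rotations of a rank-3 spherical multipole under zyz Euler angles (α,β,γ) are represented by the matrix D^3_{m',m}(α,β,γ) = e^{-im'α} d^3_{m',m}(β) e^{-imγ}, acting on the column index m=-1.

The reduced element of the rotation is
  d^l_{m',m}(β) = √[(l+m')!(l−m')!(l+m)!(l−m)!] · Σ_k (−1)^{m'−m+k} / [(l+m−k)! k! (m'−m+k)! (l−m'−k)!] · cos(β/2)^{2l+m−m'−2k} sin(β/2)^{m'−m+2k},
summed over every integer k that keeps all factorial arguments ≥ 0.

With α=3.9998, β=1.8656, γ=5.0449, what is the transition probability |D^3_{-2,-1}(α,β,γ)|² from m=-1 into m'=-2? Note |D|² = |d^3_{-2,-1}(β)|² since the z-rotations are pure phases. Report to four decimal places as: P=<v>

P=0.2522

Split into d^3_{-2,-1}(β=1.8656) × two z-phases.
Half-angle: c=0.595587, s=0.803291. N=√(1·120·2·24)=75.894664
k: max(0,(-1)−(-2))=1 … min(3+(-1),3−(-2))=2
  k=1: (−1)^0·75.8947/(24)·0.5956^5·0.8033^1 = +0.190370
  k=2: (−1)^1·75.8947/(12)·0.5956^3·0.8033^3 = -0.692603
d^3_{-2,-1}(1.8656) = +0.190370 -0.692603 = -0.502232
|D^3_{-2,-1}|² = |d^3_{-2,-1}(β)|² = (-0.502232)² = 0.252237 (the z-rotation phases have unit modulus)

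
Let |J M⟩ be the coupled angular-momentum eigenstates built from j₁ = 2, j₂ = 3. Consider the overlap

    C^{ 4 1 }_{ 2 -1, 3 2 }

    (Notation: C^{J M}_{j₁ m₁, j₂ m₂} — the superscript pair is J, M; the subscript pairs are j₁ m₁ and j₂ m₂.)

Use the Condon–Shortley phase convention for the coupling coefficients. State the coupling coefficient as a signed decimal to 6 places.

triangle: 1!·3!·5!/10! = 720/3628800
(j±m)!: 1!·3!·5!·1!·5!·3! = 518400
prefactor² = (2J+1)·Δ·N² = 6480/7
  k=0: +1/(0!·1!·3!·5!·0!·0!) = 1/720
  k=1: −1/(1!·0!·2!·4!·1!·1!) = -1/48
Σ = -7/360  ⇒  CG² = 6480/7·(-7/360)² = 7/20
CG = −√(7/20) = -0.591608

-0.591608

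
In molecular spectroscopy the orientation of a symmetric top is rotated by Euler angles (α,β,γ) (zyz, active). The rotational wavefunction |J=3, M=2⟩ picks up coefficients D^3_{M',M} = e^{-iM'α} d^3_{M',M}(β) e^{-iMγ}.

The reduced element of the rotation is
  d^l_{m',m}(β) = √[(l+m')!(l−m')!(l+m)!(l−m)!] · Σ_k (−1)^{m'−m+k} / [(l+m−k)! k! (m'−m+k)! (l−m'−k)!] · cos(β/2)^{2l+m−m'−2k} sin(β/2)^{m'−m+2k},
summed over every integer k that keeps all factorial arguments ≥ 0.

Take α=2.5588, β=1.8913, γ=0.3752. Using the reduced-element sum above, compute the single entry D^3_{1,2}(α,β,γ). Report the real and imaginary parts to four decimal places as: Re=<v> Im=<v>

First d^3_{1,2}(β=1.8913), then the phase factors e^{-i(1)α} and e^{-i(2)γ}:
Half-angle: c=0.585216, s=0.810877. N=√(24·2·120·1)=75.894664
k: max(0,(2)−(1))=1 … min(3+(2),3−(1))=2
  k=1: (−1)^0·75.8947/(24)·0.5852^5·0.8109^1 = +0.176009
  k=2: (−1)^1·75.8947/(12)·0.5852^3·0.8109^3 = -0.675840
d^3_{1,2}(1.8913) = +0.176009 -0.675840 = -0.499831
Phases: e^{-i·(1)·2.5588}=-0.834929-0.550358i, e^{-i·(2)·0.3752}=+0.731416-0.681931i ⇒ D=+0.492827-0.083384i

Re=0.4928 Im=-0.0834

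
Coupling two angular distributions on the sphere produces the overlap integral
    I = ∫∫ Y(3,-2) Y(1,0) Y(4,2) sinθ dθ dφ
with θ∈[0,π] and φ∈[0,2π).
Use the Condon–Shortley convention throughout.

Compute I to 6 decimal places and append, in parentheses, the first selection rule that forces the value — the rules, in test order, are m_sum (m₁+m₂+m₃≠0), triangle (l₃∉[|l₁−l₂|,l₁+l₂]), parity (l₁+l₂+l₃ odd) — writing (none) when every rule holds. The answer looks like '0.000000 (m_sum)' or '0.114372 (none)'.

m-sum 0 ✓  L=8 even ✓  2≤4≤4 ✓
Π(2lᵢ+1) = 7×3×9 = 189
triangle coeff Δ(3,1,4) = 1/252
Σ_t [0,0]: t=0:+1/36 = 1/36
(3j)²=4/63 [(3 1 4; 0 0 0)], sign=+1
Σ_t [0,0]: t=0:+1/120 = 1/120
(3j)²=1/21 [(3 1 4; -2 0 2)], sign=+1
⇒ 4πI² = 4/7
I = (+1)√(4/7/(4π)) = 0.21324362
No selection rule forces the value: the integral is nonzero (none).

0.213244 (none)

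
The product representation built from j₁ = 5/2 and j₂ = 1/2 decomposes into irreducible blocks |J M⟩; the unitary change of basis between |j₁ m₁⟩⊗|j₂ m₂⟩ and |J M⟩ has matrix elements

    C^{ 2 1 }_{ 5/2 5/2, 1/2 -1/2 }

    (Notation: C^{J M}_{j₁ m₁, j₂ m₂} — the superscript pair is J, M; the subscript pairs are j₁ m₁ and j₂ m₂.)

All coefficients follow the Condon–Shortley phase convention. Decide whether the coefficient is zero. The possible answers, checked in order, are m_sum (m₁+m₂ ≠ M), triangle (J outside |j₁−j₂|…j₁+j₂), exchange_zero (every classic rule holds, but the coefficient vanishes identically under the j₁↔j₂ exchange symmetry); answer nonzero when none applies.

m_sum

m-sum: m₁+m₂ = 5/2+(-1/2) = 2, M = 1  ✗ ⇒ coefficient is 0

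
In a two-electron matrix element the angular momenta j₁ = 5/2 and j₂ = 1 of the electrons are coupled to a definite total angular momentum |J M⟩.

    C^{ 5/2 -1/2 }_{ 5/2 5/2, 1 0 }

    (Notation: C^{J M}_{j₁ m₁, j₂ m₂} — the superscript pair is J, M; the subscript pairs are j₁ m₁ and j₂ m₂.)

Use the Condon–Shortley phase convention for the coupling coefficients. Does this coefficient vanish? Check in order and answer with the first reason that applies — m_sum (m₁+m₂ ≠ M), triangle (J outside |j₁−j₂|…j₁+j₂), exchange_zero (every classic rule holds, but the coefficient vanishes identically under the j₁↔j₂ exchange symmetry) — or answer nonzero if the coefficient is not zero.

m-sum: m₁+m₂ = 5/2+0 = 5/2, M = -1/2  ✗ ⇒ coefficient is 0

m_sum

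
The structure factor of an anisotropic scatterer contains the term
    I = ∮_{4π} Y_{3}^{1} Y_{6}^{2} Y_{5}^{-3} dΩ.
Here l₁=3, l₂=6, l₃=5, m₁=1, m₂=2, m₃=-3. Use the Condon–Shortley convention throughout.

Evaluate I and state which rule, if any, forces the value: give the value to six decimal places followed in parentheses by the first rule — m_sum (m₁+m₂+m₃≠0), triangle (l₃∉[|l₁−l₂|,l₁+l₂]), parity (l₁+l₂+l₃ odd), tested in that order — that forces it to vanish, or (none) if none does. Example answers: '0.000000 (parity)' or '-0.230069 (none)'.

Checks pass: Σm=0; 14 even; l₃=5∈[3,9].
(2·3+1)(2·6+1)(2·5+1) = 1001
Δ: 4! 2! 8! / 15! → 1/675675
sum: t=1:−1/8640 t=2:+1/2304 t=3:−1/8640 = 7/34560
3j²(3 6 5; 0 0 0) = Δ·Π!·Σ² = 7/429  (sign -1)
sum: t=0:+1/1935360 t=1:−1/30240 t=2:+1/11520 = 1/18432
3j²(3 6 5; 1 2 -3) = Δ·Π!·Σ² = 7/429  (sign +1)
combine: 4πI² = 1001·7/429·7/429 = 343/1287
take √, sign -1: I = -0.14563067
No selection rule forces the value: the integral is nonzero (none).

-0.145631 (none)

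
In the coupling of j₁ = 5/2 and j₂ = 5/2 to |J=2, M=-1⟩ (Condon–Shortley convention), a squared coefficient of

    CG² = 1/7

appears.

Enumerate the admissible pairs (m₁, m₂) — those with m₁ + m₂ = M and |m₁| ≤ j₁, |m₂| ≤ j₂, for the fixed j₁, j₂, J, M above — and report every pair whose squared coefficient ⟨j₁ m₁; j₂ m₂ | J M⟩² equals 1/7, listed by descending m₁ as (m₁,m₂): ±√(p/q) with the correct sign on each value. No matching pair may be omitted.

Admissible pairs with m₁+m₂ = M = -1: (-5/2,3/2), (-3/2,1/2), (-1/2,-1/2), (1/2,-3/2), (3/2,-5/2)
  (m₁,m₂)=(3/2,-5/2): CG² = 5/14, CG = +√(5/14)
  (m₁,m₂)=(1/2,-3/2): CG² = 1/7, CG = −√(1/7)   ← matches the target
  (m₁,m₂)=(-1/2,-1/2): CG² = 0/1, CG = 0
  (m₁,m₂)=(-3/2,1/2): CG² = 1/7, CG = +√(1/7)   ← matches the target
  (m₁,m₂)=(-5/2,3/2): CG² = 5/14, CG = −√(5/14)
Pairs with CG² = 1/7: (1/2,-3/2): −√(1/7); (-3/2,1/2): +√(1/7)

(1/2,-3/2): −√(1/7); (-3/2,1/2): +√(1/7)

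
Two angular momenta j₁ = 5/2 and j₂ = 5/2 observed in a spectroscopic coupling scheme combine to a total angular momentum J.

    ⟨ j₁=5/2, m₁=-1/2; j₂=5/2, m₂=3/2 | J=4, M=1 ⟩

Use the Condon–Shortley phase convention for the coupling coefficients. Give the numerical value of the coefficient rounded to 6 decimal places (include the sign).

√[9·1!4!4!/10! · 2!3!4!1!5!3!] = √(10368/35)
  +(−1)^0/∏(0,1,3,4,1,0)! = 1/144  (running 1/144)
  +(−1)^1/∏(1,0,2,3,2,1)! = -1/24  (running -5/144)
⟨..|..⟩ = √(10368/35)·(-5/144) = -0.597614

−√(5/14) ≈ -0.597614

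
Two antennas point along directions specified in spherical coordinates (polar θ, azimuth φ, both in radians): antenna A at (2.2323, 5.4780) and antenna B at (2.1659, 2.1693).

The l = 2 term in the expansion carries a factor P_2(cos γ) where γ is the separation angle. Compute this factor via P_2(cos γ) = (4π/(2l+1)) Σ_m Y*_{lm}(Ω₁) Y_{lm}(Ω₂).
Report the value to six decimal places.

Term-by-term m-sum for l=2 (normalisation 4π/5 = 2.513274):
  m=-2: (-0.009515-0.240318i) × (-0.096720+0.246591i) = +0.060181+0.020897i  (running Σ = +0.060181+0.020897i)
  m=-1: (-0.259504+0.269982i) × (+0.202057+0.296297i) = -0.132429-0.022338i  (running Σ = -0.072249-0.001441i)
  m=0: (+0.041666-0.000000i) × (-0.018041+0.000000i) = -0.000752+0.000000i  (running Σ = -0.073000-0.001441i)
  m=1: (+0.259504+0.269982i) × (-0.202057+0.296297i) = -0.132429+0.022338i  (running Σ = -0.205430+0.020897i)
  m=2: (-0.009515+0.240318i) × (-0.096720-0.246591i) = +0.060181-0.020897i  (running Σ = -0.145249+0.000000i)
Accumulated sum -0.145249+0.000000i; after 4π/(2l+1) scaling, -0.365051+0.000000i ⇒ P_2 = -0.365051

-0.365051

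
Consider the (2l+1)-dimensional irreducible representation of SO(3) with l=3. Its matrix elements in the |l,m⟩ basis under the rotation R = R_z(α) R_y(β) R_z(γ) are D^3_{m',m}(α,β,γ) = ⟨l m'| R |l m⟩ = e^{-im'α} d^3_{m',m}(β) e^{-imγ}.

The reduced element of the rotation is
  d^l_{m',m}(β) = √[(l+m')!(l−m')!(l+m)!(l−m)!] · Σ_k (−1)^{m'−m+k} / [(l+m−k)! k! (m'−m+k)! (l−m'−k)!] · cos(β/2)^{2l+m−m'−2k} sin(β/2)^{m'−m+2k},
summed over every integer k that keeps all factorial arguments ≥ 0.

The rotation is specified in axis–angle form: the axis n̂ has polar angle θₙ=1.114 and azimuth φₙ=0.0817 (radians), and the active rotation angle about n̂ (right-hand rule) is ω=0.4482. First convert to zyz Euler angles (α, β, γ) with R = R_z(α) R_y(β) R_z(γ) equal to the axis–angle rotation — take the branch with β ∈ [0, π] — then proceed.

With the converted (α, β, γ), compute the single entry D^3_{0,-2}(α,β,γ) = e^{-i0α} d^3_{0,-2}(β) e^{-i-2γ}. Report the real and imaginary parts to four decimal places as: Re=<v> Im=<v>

Axis–angle → zyz. n̂ = (sinθₙcosφₙ, sinθₙsinφₙ, cosθₙ) = (+0.894477, +0.073242, +0.441075), ω = 0.4482.
R = I cosω + sinω [n̂]ₓ + (1−cosω) n̂n̂ᵀ gives
  R = [+0.980254, -0.184666, +0.070707; +0.197608, +0.901758, -0.384425; +0.007230, +0.390807, +0.920444]
β = atan2(√(R₁₃²+R₂₃²), R₃₃) = 0.401581; α = atan2(R₂₃, R₁₃) mod 2π = 4.894286; γ = atan2(R₃₂, −R₃₁) mod 2π = 1.589293
D^3_{0,-2}(4.8943,0.4016,1.5893) = e^{-i·0·4.8943}·d^3_{0,-2}(0.4016)·e^{-i·-2·1.5893}. Compute d first:
With c≡cos(β/2)=0.979909 and s≡sin(β/2)=0.199444, N=[6·6·1·120]^{1/2}=65.726707
k: max(0,(-2)−(0))=0 … min(3+(-2),3−(0))=1
  k=0: (−1)^2·65.7267/(12)·0.9799^4·0.1994^2 = +0.200884
  k=1: (−1)^3·65.7267/(12)·0.9799^2·0.1994^4 = -0.008322
d^3_{0,-2}(0.4016) = +0.200884 -0.008322 = +0.192562
Phases: e^{-i·(0)·4.8943}=+1.000000+0.000000i, e^{-i·(-2)·1.5893}=-0.999316-0.036985i ⇒ D=-0.192431-0.007122i

Re=-0.1924 Im=-0.0071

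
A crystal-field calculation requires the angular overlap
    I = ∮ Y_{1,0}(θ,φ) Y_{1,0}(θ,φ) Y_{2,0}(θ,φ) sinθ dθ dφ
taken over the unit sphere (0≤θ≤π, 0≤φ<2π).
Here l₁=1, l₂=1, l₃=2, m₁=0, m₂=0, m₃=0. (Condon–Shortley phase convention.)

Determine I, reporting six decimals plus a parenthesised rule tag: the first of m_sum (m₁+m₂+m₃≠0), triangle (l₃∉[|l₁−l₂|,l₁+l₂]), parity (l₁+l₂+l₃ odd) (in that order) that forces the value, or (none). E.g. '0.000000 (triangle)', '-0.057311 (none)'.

m-sum 0 ✓  L=4 even ✓  0≤2≤2 ✓
Π(2lᵢ+1) = 3×3×5 = 45
triangle coeff Δ(1,1,2) = 1/30
Σ_t [0,0]: t=0:+1/1 = 1/1
(3j)²=2/15 [(1 1 2; 0 0 0)], sign=+1
(m-triple is (0,0,0) — same symbol as above.)
⇒ 4πI² = 4/5
I = (+1)√(4/5/(4π)) = 0.25231325
No selection rule forces the value: the integral is nonzero (none).

0.252313 (none)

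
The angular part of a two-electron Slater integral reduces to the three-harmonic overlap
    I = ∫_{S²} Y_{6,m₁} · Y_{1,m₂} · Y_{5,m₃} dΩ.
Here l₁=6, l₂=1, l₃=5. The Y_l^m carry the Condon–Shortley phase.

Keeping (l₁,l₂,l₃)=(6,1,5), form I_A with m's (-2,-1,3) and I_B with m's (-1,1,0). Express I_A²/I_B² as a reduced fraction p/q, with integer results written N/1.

2/7

Shared (l₁,l₂,l₃)=(6,1,5): N and (l;000)² cancel in I_A²/I_B².
A: Δ = 2!·10!·0!/13! = 1/858; Racah Σ t=0..0: t=0:+1/161280 = 1/161280; ⇒ 3j(6 1 5; -2 -1 3)² = 1/143, sgn +1
B: Δ = 2!·10!·0!/13! = 1/858; Racah Σ t=2..2: t=2:+1/28800 = 1/28800; ⇒ 3j(6 1 5; -1 1 0)² = 7/286, sgn -1
I_A²/I_B² = (1/143)/(7/286) = 2/7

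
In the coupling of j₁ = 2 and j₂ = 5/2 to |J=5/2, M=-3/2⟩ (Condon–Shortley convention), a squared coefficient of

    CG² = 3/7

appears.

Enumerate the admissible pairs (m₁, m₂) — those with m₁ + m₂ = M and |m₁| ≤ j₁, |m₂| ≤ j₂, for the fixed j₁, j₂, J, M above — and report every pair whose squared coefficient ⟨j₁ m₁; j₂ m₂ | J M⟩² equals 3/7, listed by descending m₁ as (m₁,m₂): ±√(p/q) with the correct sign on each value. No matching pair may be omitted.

(1,-5/2): +√(3/7)

Admissible pairs with m₁+m₂ = M = -3/2: (-2,1/2), (-1,-1/2), (0,-3/2), (1,-5/2)
  (m₁,m₂)=(1,-5/2): CG² = 3/7, CG = +√(3/7)   ← matches the target
  (m₁,m₂)=(0,-3/2): CG² = 1/70, CG = −√(1/70)
  (m₁,m₂)=(-1,-1/2): CG² = 6/35, CG = −√(6/35)
  (m₁,m₂)=(-2,1/2): CG² = 27/70, CG = +√(27/70)
Pairs with CG² = 3/7: (1,-5/2): +√(3/7)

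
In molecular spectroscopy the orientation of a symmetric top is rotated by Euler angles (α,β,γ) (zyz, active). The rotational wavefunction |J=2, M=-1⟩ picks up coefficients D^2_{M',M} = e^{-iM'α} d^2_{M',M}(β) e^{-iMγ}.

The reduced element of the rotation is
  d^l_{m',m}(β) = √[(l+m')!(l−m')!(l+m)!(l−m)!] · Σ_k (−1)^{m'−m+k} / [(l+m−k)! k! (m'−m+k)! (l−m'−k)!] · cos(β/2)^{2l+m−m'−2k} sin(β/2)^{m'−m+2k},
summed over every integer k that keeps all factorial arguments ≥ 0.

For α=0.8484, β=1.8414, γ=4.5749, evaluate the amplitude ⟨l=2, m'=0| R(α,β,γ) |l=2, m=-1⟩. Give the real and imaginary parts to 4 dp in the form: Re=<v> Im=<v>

Re=-0.0432 Im=-0.3125

First d^2_{0,-1}(β=1.8414), then the phase factors e^{-i(0)α} and e^{-i(-1)γ}:
c=cos(1.841400/2)=0.605263, s=sin(1.841400/2)=0.796025; N=√[2·2·1·6]=4.898979
k: max(0,(-1)−(0))=0 … min(2+(-1),2−(0))=1
  k=0: (−1)^1·4.8990/(2)·0.6053^3·0.7960^1 = -0.432350
  k=1: (−1)^2·4.8990/(2)·0.6053^1·0.7960^3 = +0.747826
d^2_{0,-1}(1.8414) = -0.432350 +0.747826 = +0.315477
Phases: e^{-i·(0)·0.8484}=+1.000000+0.000000i, e^{-i·(-1)·4.5749}=-0.137056-0.990563i ⇒ D=-0.043238-0.312500i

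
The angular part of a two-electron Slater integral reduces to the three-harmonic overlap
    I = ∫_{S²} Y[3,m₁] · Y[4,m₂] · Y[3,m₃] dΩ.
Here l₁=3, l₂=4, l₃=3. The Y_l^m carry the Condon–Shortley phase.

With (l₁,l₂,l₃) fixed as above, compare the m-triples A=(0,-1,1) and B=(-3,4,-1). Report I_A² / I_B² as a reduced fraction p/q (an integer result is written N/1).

Same 3,4,3: normalisation and zero-m 3j drop out of the ratio.
A: Δ: 4! 2! 4! / 11! → 1/34650; sum: t=1:−1/48 t=2:+1/24 t=3:−1/288 = 5/288; 3j²(3 4 3; 0 -1 1) = Δ·Π!·Σ² = 5/462  (sign +1)
B: Δ: 4! 2! 4! / 11! → 1/34650; sum: t=4:+1/1152 = 1/1152; 3j²(3 4 3; -3 4 -1) = Δ·Π!·Σ² = 1/33  (sign +1)
I_A²/I_B² = (5/462)/(1/33) = 5/14

5/14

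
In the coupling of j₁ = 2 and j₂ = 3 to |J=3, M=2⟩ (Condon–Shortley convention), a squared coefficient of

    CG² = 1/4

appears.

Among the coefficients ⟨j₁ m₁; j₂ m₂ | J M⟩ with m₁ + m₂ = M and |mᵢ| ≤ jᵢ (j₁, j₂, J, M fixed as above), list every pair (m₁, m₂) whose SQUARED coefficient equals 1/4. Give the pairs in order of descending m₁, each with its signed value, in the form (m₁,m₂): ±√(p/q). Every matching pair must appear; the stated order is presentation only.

(1,1): −√(1/4)

Admissible pairs with m₁+m₂ = M = 2: (-1,3), (0,2), (1,1), (2,0)
  (m₁,m₂)=(2,0): CG² = 1/3, CG = +√(1/3)
  (m₁,m₂)=(1,1): CG² = 1/4, CG = −√(1/4)   ← matches the target
  (m₁,m₂)=(0,2): CG² = 0/1, CG = 0
  (m₁,m₂)=(-1,3): CG² = 5/12, CG = +√(5/12)
Pairs with CG² = 1/4: (1,1): −√(1/4)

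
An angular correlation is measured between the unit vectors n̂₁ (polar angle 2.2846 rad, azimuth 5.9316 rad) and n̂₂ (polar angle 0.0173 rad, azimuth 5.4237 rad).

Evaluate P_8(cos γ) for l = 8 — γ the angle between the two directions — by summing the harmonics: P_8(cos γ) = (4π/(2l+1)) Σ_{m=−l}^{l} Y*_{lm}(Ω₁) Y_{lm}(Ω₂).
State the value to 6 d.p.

0.295207

Summing Y*_{l m}(θ₁,φ₁)·Y_{l m}(θ₂,φ₂) over m ∈ [−8, 8]; prefactor 4π/(2·8+1) = 0.739198:
  m=-8: (-0.051982, -0.017742) × (0.000000, 0.000000) = (-0.000000, -0.000000)  (running Σ = (-0.000000, -0.000000))
  m=-7: (0.147913, 0.119732) × (0.000000, -0.000000) = (0.000000, 0.000000)  (running Σ = (0.000000, 0.000000))
  m=-6: (-0.195569, -0.327211) × (0.000000, -0.000000) = (-0.000000, 0.000000)  (running Σ = (-0.000000, 0.000000))
  m=-5: (0.083820, 0.442682) × (-0.000000, -0.000000) = (0.000000, -0.000000)  (running Σ = (0.000000, -0.000000))
  m=-4: (0.032511, -0.195905) × (-0.000001, -0.000000) = (-0.000000, 0.000000)  (running Σ = (-0.000000, 0.000000))
  m=-3: (0.119308, -0.210303) × (-0.000061, 0.000039) = (0.000001, 0.000017)  (running Σ = (0.000001, 0.000018))
  m=-2: (-0.262415, 0.222455) × (-0.000455, 0.003050) = (-0.000559, -0.000902)  (running Σ = (-0.000558, -0.000884))
  m=-1: (-0.086673, 0.031794) × (0.055583, 0.064495) = (-0.006868, -0.003823)  (running Σ = (-0.007426, -0.004707))
  m=0: (0.358053, -0.000000) × (1.156849, 0.000000) = (0.414213, 0.000000)  (running Σ = (0.406787, -0.004707))
  m=1: (0.086673, 0.031794) × (-0.055583, 0.064495) = (-0.006868, 0.003823)  (running Σ = (0.399919, -0.000884))
  m=2: (-0.262415, -0.222455) × (-0.000455, -0.003050) = (-0.000559, 0.000902)  (running Σ = (0.399360, 0.000018))
  m=3: (-0.119308, -0.210303) × (0.000061, 0.000039) = (0.000001, -0.000017)  (running Σ = (0.399361, 0.000000))
  m=4: (0.032511, 0.195905) × (-0.000001, 0.000000) = (-0.000000, -0.000000)  (running Σ = (0.399361, -0.000000))
  m=5: (-0.083820, 0.442682) × (0.000000, -0.000000) = (0.000000, 0.000000)  (running Σ = (0.399361, 0.000000))
  m=6: (-0.195569, 0.327211) × (0.000000, 0.000000) = (-0.000000, -0.000000)  (running Σ = (0.399361, 0.000000))
  m=7: (-0.147913, 0.119732) × (-0.000000, -0.000000) = (0.000000, -0.000000)  (running Σ = (0.399361, -0.000000))
  m=8: (-0.051982, 0.017742) × (0.000000, -0.000000) = (-0.000000, 0.000000)  (running Σ = (0.399361, 0.000000))
Σ over m = (0.399361, 0.000000); ×(4π/17) → (0.295207, 0.000000). Real part: 0.295207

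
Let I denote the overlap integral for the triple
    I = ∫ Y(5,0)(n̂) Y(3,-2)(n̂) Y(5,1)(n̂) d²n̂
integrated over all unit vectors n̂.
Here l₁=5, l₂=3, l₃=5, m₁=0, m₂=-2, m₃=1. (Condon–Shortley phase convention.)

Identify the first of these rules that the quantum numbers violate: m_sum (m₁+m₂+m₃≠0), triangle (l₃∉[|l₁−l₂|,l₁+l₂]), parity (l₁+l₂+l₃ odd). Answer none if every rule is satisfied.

m₁+m₂+m₃ = 0 − 2 + 1 = -1  ✗
triangle: |5−3|=2 ≤ l₃=5 ≤ 5+3=8
parity: l₁+l₂+l₃ = 13 is odd

m_sum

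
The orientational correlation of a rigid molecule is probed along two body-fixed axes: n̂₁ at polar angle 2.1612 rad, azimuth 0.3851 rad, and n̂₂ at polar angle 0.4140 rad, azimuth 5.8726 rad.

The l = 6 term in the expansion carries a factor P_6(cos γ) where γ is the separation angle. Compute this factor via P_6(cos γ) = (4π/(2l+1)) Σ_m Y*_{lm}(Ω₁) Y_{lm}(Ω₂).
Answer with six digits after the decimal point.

Summing Y*_{l m}(θ₁,φ₁)·Y_{l m}(θ₂,φ₂) over m ∈ [−6, 6]; prefactor 4π/(2·6+1) = 0.966644:
  m=-6: (-0.107026+0.117260i) × (-0.001594+0.001284i) = +0.000020-0.000324i  (running Σ = +0.000020-0.000324i)
  m=-5: (+0.128002-0.345606i) × (-0.007483+0.014300i) = +0.003984+0.004417i  (running Σ = +0.004004+0.004092i)
  m=-4: (+0.012440+0.409121i) × (-0.005490+0.076603i) = -0.031408-0.001293i  (running Σ = -0.027404+0.002799i)
  m=-3: (-0.034321-0.077793i) × (+0.080308+0.227723i) = +0.014959-0.014063i  (running Σ = -0.012445-0.011264i)
  m=-2: (-0.227294-0.220488i) × (+0.326674+0.350924i) = +0.003123-0.151791i  (running Σ = -0.009322-0.163055i)
  m=-1: (+0.199141+0.080720i) × (+0.422702+0.184014i) = +0.069324+0.070765i  (running Σ = +0.060002-0.092290i)
  m=0: (+0.264596-0.000000i) × (-0.144093+0.000000i) = -0.038126+0.000000i  (running Σ = +0.021876-0.092290i)
  m=1: (-0.199141+0.080720i) × (-0.422702+0.184014i) = +0.069324-0.070765i  (running Σ = +0.091200-0.163055i)
  m=2: (-0.227294+0.220488i) × (+0.326674-0.350924i) = +0.003123+0.151791i  (running Σ = +0.094323-0.011264i)
  m=3: (+0.034321-0.077793i) × (-0.080308+0.227723i) = +0.014959+0.014063i  (running Σ = +0.109283+0.002799i)
  m=4: (+0.012440-0.409121i) × (-0.005490-0.076603i) = -0.031408+0.001293i  (running Σ = +0.077874+0.004092i)
  m=5: (-0.128002-0.345606i) × (+0.007483+0.014300i) = +0.003984-0.004417i  (running Σ = +0.081858-0.000324i)
  m=6: (-0.107026-0.117260i) × (-0.001594-0.001284i) = +0.000020+0.000324i  (running Σ = +0.081878+0.000000i)
Accumulated sum +0.081878+0.000000i; after 4π/(2l+1) scaling, +0.079147+0.000000i ⇒ P_6 = 0.079147

0.079147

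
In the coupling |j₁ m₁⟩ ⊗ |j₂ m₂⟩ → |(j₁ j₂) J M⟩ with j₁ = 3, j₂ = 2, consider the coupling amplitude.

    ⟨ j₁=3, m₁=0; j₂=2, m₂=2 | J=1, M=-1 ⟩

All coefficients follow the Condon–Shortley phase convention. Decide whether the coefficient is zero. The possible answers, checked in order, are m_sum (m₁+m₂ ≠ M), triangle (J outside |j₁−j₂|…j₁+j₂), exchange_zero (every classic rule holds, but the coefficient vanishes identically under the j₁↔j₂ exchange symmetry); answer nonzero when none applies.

m-sum: m₁+m₂ = 0+2 = 2, M = -1  ✗ ⇒ coefficient is 0

m_sum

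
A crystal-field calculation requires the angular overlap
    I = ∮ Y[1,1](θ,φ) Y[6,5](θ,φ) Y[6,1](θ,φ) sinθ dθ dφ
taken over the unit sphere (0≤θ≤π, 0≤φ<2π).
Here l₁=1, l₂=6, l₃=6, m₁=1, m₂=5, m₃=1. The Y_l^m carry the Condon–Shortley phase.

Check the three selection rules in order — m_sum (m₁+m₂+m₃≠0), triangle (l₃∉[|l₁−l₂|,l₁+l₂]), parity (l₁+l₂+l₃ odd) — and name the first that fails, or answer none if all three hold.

Σmᵢ = 7  ✗
l₃∈[|l₁−l₂|,l₁+l₂]=[5,7], have l₃=6
Σlᵢ = 13 ⇒ odd

m_sum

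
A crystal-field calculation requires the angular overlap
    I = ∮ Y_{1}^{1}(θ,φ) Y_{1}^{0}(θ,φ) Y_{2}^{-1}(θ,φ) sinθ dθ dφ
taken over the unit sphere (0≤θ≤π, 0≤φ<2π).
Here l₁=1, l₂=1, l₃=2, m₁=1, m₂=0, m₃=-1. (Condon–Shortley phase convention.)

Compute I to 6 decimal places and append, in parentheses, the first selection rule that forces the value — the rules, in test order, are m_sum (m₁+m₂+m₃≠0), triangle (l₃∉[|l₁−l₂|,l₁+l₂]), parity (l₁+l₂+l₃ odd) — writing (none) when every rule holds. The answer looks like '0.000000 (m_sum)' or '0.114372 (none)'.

m-sum 0 ✓  L=4 even ✓  0≤2≤2 ✓
Π(2lᵢ+1) = 3×3×5 = 45
triangle coeff Δ(1,1,2) = 1/30
Σ_t [0,0]: t=0:+1/1 = 1/1
(3j)²=2/15 [(1 1 2; 0 0 0)], sign=+1
Σ_t [0,0]: t=0:+1/2 = 1/2
(3j)²=1/10 [(1 1 2; 1 0 -1)], sign=-1
⇒ 4πI² = 3/5
I = (-1)√(3/5/(4π)) = -0.21850969
No selection rule forces the value: the integral is nonzero (none).

-0.218510 (none)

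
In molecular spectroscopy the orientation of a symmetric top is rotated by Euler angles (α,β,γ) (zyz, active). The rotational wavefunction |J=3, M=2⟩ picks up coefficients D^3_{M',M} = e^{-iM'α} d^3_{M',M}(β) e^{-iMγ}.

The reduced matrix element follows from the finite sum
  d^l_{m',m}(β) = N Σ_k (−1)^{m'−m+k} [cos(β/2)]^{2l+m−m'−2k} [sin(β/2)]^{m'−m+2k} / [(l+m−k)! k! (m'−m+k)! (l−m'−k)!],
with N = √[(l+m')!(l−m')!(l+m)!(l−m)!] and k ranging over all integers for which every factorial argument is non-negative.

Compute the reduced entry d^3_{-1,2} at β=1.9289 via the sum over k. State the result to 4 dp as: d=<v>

d^3_{-1,2}(β=1.9289) via the finite sum:
c=cos(1.928900/2)=0.569869, s=sin(1.928900/2)=0.821736; N=√[2·24·120·1]=75.894664
Admissible k: 3..4 (factorial args all ≥0)
  k=3: (−1)^0·75.8947/(12)·0.5699^3·0.8217^3 = +0.649458
  k=4: (−1)^1·75.8947/(24)·0.5699^1·0.8217^5 = -0.675205
d^3_{-1,2}(1.9289) = +0.649458 -0.675205 = -0.025747

d=-0.0257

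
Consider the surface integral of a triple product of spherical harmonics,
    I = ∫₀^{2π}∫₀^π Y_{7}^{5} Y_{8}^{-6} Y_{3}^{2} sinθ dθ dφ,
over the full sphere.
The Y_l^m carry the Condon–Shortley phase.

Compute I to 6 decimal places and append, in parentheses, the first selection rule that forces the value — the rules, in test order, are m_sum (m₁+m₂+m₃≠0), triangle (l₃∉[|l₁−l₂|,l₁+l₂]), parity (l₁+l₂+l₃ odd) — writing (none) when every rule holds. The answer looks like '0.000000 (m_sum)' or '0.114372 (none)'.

0.000000 (m_sum)

m-sum = 5 − 6 + 2 = 1 ≠ 0 ⇒ I = 0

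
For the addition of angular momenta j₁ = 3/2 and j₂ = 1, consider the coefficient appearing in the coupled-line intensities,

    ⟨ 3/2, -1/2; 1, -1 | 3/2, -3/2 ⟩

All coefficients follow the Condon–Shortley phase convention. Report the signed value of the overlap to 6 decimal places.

+0.632456  (= +√(2/5))

√[4·1!2!1!/5! · 1!2!0!2!0!3!] = √(8/5)
  +(−1)^0/∏(0,1,2,0,0,1)! = 1/2  (running 1/2)
⟨..|..⟩ = √(8/5)·(1/2) = +0.632456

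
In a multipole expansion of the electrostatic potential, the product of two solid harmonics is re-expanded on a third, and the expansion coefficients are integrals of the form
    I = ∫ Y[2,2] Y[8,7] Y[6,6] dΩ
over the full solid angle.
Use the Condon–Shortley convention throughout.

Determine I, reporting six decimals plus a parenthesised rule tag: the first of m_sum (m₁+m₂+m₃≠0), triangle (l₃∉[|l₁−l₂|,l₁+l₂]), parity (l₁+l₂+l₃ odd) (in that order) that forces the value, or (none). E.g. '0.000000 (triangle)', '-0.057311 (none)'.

Σmᵢ = 15 ≠ 0, so the φ-integral vanishes; I = 0

0.000000 (m_sum)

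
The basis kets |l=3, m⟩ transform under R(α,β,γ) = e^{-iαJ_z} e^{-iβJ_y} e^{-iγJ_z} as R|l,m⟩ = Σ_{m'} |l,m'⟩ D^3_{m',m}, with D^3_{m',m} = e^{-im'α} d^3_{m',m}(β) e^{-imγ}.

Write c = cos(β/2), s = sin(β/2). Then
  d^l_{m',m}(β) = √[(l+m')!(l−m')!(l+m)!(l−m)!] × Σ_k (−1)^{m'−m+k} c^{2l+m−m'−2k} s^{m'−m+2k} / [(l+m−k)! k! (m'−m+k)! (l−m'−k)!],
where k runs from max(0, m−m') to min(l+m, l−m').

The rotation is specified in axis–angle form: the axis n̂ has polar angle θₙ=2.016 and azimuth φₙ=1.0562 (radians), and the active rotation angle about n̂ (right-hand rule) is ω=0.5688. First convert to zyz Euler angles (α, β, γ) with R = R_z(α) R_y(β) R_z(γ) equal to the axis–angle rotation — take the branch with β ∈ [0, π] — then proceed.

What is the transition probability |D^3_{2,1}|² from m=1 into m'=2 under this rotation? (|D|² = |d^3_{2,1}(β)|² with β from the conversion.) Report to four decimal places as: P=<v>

P=0.3428

Axis–angle → zyz. n̂ = (sinθₙcosφₙ, sinθₙsinφₙ, cosθₙ) = (+0.444207, +0.785639, -0.430642), ω = 0.5688.
R = I cosω + sinω [n̂]ₓ + (1−cosω) n̂n̂ᵀ gives
  R = [+0.873616, +0.286901, +0.393042; -0.177004, +0.939732, -0.292530; -0.453281, +0.185989, +0.871748]
β = atan2(√(R₁₃²+R₂₃²), R₃₃) = 0.512038; α = atan2(R₂₃, R₁₃) mod 2π = 5.643361; γ = atan2(R₃₂, −R₃₁) mod 2π = 0.389368
D^3_{2,1}(5.6434,0.5120,0.3894) = e^{-i·2·5.6434}·d^3_{2,1}(0.5120)·e^{-i·1·0.3894}. Compute d first:
Half-angle: c=0.967406, s=0.253231. N=√(120·1·24·2)=75.894664
k∈{0,1} keeps every argument non-negative
  k=0: (−1)^1·75.8947/(24)·0.9674^5·0.2532^1 = -0.678517
  k=1: (−1)^2·75.8947/(12)·0.9674^3·0.2532^3 = +0.092984
d^3_{2,1}(0.5120) = -0.678517 +0.092984 = -0.585533
|D^3_{2,1}|² = |d^3_{2,1}(β)|² = (-0.585533)² = 0.342849 (the z-rotation phases have unit modulus)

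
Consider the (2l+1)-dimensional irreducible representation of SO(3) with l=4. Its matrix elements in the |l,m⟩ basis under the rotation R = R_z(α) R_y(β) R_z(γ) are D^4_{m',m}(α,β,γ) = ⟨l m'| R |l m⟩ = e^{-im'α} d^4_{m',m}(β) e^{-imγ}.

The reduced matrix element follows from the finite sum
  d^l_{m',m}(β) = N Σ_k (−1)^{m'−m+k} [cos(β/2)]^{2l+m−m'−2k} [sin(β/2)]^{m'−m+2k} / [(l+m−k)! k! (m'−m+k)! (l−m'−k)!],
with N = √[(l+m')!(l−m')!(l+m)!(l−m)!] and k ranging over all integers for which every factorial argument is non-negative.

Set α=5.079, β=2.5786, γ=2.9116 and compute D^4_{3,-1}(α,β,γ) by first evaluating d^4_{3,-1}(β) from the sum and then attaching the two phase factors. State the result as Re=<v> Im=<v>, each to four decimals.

Re=-0.4023 Im=-0.0989

D^4_{3,-1}(5.0790,2.5786,2.9116) = e^{-i·3·5.0790}·d^4_{3,-1}(2.5786)·e^{-i·-1·2.9116}. Compute d first:
With c≡cos(β/2)=0.277793 and s≡sin(β/2)=0.960641, N=[5040·1·6·120]^{1/2}=1904.940944
k: max(0,(-1)−(3))=0 … min(4+(-1),4−(3))=1
  k=0: (−1)^4·1904.9409/(144)·0.2778^4·0.9606^4 = +0.067089
  k=1: (−1)^5·1904.9409/(240)·0.2778^2·0.9606^6 = -0.481372
d^4_{3,-1}(2.5786) = +0.067089 -0.481372 = -0.414283
Attach z-rotation phases: D = e^{-i(3)(5.0790)}·(-0.414283)·e^{-i(-1)(2.9116)} = -0.402313-0.098867i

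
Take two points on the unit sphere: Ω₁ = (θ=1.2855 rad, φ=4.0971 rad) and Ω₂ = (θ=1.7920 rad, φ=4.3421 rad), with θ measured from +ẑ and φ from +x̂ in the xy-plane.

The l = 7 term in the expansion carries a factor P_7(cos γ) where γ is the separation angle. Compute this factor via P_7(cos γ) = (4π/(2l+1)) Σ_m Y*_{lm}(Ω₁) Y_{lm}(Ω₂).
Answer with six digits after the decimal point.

-0.384660

Addition theorem: P_7(cos γ) = (4π/15) Σ_m Y*_{lm}(Ω₁) Y_{lm}(Ω₂), m = −7…7:
  m=-7: (-0.344241-0.147725i) × (+0.219761+0.358785i) = -0.022649-0.155973i  (running Σ = -0.022649-0.155973i)
  m=-6: (+0.350436-0.214922i) × (-0.214516+0.281633i) = -0.014645+0.144799i  (running Σ = -0.037294-0.011174i)
  m=-5: (-0.000578+0.008854i) × (+0.116625+0.033618i) = -0.000365+0.001013i  (running Σ = -0.037659-0.010161i)
  m=-4: (+0.268186+0.217066i) × (+0.031006+0.344965i) = -0.066565+0.099245i  (running Σ = -0.104224+0.089084i)
  m=-3: (-0.125182+0.035329i) × (+0.014201-0.007035i) = -0.001529+0.001382i  (running Σ = -0.105753+0.090467i)
  m=-2: (-0.097201+0.274594i) × (+0.242042+0.221262i) = -0.084284+0.044956i  (running Σ = -0.190037+0.135423i)
  m=-1: (-0.099085-0.140184i) × (-0.009008+0.023206i) = +0.004146-0.001037i  (running Σ = -0.185891+0.134386i)
  m=0: (-0.272585-0.000000i) × (+0.320529+0.000000i) = -0.087371-0.000000i  (running Σ = -0.273263+0.134386i)
  m=1: (+0.099085-0.140184i) × (+0.009008+0.023206i) = +0.004146+0.001037i  (running Σ = -0.269117+0.135423i)
  m=2: (-0.097201-0.274594i) × (+0.242042-0.221262i) = -0.084284-0.044956i  (running Σ = -0.353401+0.090467i)
  m=3: (+0.125182+0.035329i) × (-0.014201-0.007035i) = -0.001529-0.001382i  (running Σ = -0.354930+0.089084i)
  m=4: (+0.268186-0.217066i) × (+0.031006-0.344965i) = -0.066565-0.099245i  (running Σ = -0.421495-0.010161i)
  m=5: (+0.000578+0.008854i) × (-0.116625+0.033618i) = -0.000365-0.001013i  (running Σ = -0.421860-0.011174i)
  m=6: (+0.350436+0.214922i) × (-0.214516-0.281633i) = -0.014645-0.144799i  (running Σ = -0.436505-0.155973i)
  m=7: (+0.344241-0.147725i) × (-0.219761+0.358785i) = -0.022649+0.155973i  (running Σ = -0.459154+0.000000i)
Accumulated sum -0.459154+0.000000i; after 4π/(2l+1) scaling, -0.384660+0.000000i ⇒ P_7 = -0.384660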